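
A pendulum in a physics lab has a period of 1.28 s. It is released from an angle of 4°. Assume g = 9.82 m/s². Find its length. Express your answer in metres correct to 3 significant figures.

0.408 m

From T = 2π√(L/g), L = gT²/(4π²) = 9.82 × 1.280²/(4π²) = 0.408 m.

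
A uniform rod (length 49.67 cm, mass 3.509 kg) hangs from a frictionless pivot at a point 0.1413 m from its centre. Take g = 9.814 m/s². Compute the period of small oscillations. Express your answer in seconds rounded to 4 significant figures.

For a physical pendulum T = 2π√(I/(mgd)), with d = 0.14130 m from pivot to centre of mass.
I_cm = mL²/12 = 3.509 × 0.4967²/12 = 0.072142 kg·m²; I = I_cm + md² = 0.072142 + 3.509 × 0.14130² = 0.14220 kg·m².
T = 2π√(0.14220/(3.509 × 9.814 × 0.14130)) = 1.074 s.

1.074 s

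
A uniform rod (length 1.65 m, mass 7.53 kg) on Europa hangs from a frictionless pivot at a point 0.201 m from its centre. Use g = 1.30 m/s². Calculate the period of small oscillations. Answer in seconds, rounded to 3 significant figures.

6.35 s

For a physical pendulum T = 2π√(I/(mgd)), with d = 0.2010 m from pivot to centre of mass.
I_cm = mL²/12 = 7.53 × 1.65²/12 = 1.708 kg·m²; I = I_cm + md² = 1.708 + 7.53 × 0.2010² = 2.013 kg·m².
T = 2π√(2.013/(7.53 × 1.30 × 0.2010)) = 6.35 s.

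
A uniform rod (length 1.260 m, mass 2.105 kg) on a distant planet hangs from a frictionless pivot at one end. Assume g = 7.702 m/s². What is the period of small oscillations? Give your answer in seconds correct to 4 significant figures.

2.075 s

For a physical pendulum T = 2π√(I/(mgd)), with d = 0.63000 m from pivot to centre of mass.
I_cm = mL²/12 = 2.105 × 1.260²/12 = 0.27849 kg·m²; I = I_cm + md² = 0.27849 + 2.105 × 0.63000² = 1.1140 kg·m².
T = 2π√(1.1140/(2.105 × 7.702 × 0.63000)) = 2.075 s.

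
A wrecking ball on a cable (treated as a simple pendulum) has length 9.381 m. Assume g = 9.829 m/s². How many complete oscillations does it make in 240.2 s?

39

T = 2π√(L/g) = 2π√(9.381/9.829) = 6.1383 s.
Number of complete oscillations = ⌊240.2/6.1383⌋ = ⌊39.131⌋ = 39.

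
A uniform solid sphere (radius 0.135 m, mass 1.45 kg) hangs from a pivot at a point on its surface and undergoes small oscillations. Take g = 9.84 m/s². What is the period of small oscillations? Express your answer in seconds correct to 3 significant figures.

I_cm = (2/5)mr² = 0.01057 kg·m². The pivot is at distance d = 0.135 m from the centre of mass.
By the parallel-axis theorem, I = I_cm + md² = 0.01057 + 0.02643 = 0.03700 kg·m².
T = 2π√(I/(mgd)) = 2π√(0.03700/(1.45 × 9.84 × 0.135)) = 0.871 s.

0.871 s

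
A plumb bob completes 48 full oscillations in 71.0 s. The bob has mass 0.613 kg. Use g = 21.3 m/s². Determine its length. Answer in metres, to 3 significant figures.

T = 71.0/48 = 1.479 s.
From T = 2π√(L/g), L = gT²/(4π²) = 21.3 × 1.479²/(4π²) = 1.18 m.

1.18 m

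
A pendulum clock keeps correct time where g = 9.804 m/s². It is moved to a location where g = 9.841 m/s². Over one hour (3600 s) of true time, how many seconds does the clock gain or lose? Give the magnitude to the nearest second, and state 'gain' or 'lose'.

gain 7 s

The clock's period scales as T ∝ 1/√g, so T'/T = √(9.804/9.841) = 0.998118.
In 3600 s of true time the clock registers 3600/0.998118 = 3606.8 s, so it gains 7 s.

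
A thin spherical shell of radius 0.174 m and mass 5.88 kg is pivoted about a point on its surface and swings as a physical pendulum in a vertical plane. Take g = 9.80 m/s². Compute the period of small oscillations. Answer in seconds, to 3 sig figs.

1.08 s

I_cm = (2/3)mr² = 0.1187 kg·m². The pivot is at distance d = 0.174 m from the centre of mass.
By the parallel-axis theorem, I = I_cm + md² = 0.1187 + 0.1780 = 0.2967 kg·m².
T = 2π√(I/(mgd)) = 2π√(0.2967/(5.88 × 9.80 × 0.174)) = 1.08 s.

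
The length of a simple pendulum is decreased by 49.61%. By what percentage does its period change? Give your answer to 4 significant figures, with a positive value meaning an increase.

-29.01%

T ∝ √L, so T'/T = √(0.50390) = 0.70986.
Percentage change in T = (0.70986 − 1) × 100% = -29.01%.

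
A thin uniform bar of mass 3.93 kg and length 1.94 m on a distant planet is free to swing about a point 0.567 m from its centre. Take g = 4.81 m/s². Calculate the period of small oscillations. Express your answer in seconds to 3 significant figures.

3.03 s

For a physical pendulum T = 2π√(I/(mgd)), with d = 0.5670 m from pivot to centre of mass.
I_cm = mL²/12 = 3.93 × 1.94²/12 = 1.233 kg·m²; I = I_cm + md² = 1.233 + 3.93 × 0.5670² = 2.496 kg·m².
T = 2π√(2.496/(3.93 × 4.81 × 0.5670)) = 3.03 s.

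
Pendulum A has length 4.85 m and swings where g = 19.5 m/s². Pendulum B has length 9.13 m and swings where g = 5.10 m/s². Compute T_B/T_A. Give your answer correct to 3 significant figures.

2.68

T = 2π√(L/g), so T_B/T_A = √((L_B/g_B)/(L_A/g_A)) = √((9.13/5.10)/(4.85/19.5)) = 2.68.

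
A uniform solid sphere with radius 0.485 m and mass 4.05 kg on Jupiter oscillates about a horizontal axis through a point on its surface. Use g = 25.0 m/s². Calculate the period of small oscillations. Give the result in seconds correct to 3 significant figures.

1.04 s

I_cm = (2/5)mr² = 0.3811 kg·m². The pivot is at distance d = 0.485 m from the centre of mass.
By the parallel-axis theorem, I = I_cm + md² = 0.3811 + 0.9527 = 1.334 kg·m².
T = 2π√(I/(mgd)) = 2π√(1.334/(4.05 × 25.0 × 0.485)) = 1.04 s.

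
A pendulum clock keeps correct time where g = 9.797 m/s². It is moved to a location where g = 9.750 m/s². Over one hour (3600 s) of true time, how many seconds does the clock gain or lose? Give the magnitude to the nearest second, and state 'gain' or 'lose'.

The clock's period scales as T ∝ 1/√g, so T'/T = √(9.797/9.750) = 1.00241.
In 3600 s of true time the clock registers 3600/1.00241 = 3591.4 s, so it loses 9 s.

lose 9 s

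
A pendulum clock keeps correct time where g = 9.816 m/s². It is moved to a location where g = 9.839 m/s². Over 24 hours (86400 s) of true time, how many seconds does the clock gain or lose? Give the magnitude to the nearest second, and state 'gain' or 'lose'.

gain 101 s

The clock's period scales as T ∝ 1/√g, so T'/T = √(9.816/9.839) = 0.998830.
In 86400 s of true time the clock registers 86400/0.998830 = 86501.2 s, so it gains 101 s.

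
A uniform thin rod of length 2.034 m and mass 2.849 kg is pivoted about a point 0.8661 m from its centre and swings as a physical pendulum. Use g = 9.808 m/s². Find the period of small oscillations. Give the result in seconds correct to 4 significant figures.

For a physical pendulum T = 2π√(I/(mgd)), with d = 0.86610 m from pivot to centre of mass.
I_cm = mL²/12 = 2.849 × 2.034²/12 = 0.98223 kg·m²; I = I_cm + md² = 0.98223 + 2.849 × 0.86610² = 3.1193 kg·m².
T = 2π√(3.1193/(2.849 × 9.808 × 0.86610)) = 2.256 s.

2.256 s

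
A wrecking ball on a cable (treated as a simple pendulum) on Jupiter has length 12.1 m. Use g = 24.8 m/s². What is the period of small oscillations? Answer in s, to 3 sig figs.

4.39 s

T = 2π√(L/g) = 2π√(12.1/24.8) = 2π × 0.6985 = 4.39 s.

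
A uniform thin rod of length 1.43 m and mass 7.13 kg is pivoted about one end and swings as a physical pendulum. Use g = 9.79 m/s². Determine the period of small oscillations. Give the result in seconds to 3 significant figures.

For a physical pendulum T = 2π√(I/(mgd)), with d = 0.7150 m from pivot to centre of mass.
I_cm = mL²/12 = 7.13 × 1.43²/12 = 1.215 kg·m²; I = I_cm + md² = 1.215 + 7.13 × 0.7150² = 4.860 kg·m².
T = 2π√(4.860/(7.13 × 9.79 × 0.7150)) = 1.96 s.

1.96 s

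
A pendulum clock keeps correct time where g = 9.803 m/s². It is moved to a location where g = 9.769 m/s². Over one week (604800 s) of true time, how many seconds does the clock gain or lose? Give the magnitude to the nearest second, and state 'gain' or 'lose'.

lose 1050 s

The clock's period scales as T ∝ 1/√g, so T'/T = √(9.803/9.769) = 1.00174.
In 604800 s of true time the clock registers 604800/1.00174 = 603750.3 s, so it loses 1050 s.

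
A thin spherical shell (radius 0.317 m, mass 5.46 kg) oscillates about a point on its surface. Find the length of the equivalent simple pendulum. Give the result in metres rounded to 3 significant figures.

The equivalent simple-pendulum length is L_eq = I/(md), where I is about the pivot and d = 0.3170 m.
I_cm = (2/3)mR² = 0.3658 kg·m², so I = I_cm + md² = 0.3658 + 0.5487 = 0.9144 kg·m².
L_eq = 0.9144/(5.46 × 0.3170) = 0.528 m.

0.528 m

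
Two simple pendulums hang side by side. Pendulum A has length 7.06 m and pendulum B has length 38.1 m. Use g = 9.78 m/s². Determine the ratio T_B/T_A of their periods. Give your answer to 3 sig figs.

2.32

T ∝ √L, so T_B/T_A = √(L_B/L_A) = √(38.1/7.06) = 2.32.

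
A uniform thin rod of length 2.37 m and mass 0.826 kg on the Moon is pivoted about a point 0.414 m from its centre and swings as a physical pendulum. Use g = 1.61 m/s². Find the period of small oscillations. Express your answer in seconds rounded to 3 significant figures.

For a physical pendulum T = 2π√(I/(mgd)), with d = 0.4140 m from pivot to centre of mass.
I_cm = mL²/12 = 0.826 × 2.37²/12 = 0.3866 kg·m²; I = I_cm + md² = 0.3866 + 0.826 × 0.4140² = 0.5282 kg·m².
T = 2π√(0.5282/(0.826 × 1.61 × 0.4140)) = 6.15 s.

6.15 s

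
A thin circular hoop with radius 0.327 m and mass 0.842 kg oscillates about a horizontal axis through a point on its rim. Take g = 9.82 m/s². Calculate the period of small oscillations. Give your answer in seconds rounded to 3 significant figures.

I_cm = mr² = 0.09003 kg·m². The pivot is at distance d = 0.327 m from the centre of mass.
By the parallel-axis theorem, I = I_cm + md² = 0.09003 + 0.09003 = 0.1801 kg·m².
T = 2π√(I/(mgd)) = 2π√(0.1801/(0.842 × 9.82 × 0.327)) = 1.62 s.

1.62 s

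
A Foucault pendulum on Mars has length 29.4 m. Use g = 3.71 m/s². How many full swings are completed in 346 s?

T = 2π√(L/g) = 2π√(29.4/3.71) = 17.69 s.
Number of complete oscillations = ⌊346/17.69⌋ = ⌊19.56⌋ = 19.

19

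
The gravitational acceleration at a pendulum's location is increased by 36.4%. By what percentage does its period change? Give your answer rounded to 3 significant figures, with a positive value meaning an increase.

-14.4%

T ∝ 1/√g, so T'/T = 1/√(1.364) = 0.8562.
Percentage change in T = (0.8562 − 1) × 100% = -14.4%.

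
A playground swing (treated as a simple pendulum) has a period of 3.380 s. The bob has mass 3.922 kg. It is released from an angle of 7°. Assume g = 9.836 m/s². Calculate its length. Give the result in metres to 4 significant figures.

2.846 m

From T = 2π√(L/g), L = gT²/(4π²) = 9.836 × 3.3800²/(4π²) = 2.846 m.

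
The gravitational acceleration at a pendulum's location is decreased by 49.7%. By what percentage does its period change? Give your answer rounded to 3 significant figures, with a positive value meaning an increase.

41.0%

T ∝ 1/√g, so T'/T = 1/√(0.5030) = 1.410.
Percentage change in T = (1.410 − 1) × 100% = 41.0%.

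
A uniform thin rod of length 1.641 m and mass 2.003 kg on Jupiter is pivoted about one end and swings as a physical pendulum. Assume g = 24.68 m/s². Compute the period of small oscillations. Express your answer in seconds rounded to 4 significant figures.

For a physical pendulum T = 2π√(I/(mgd)), with d = 0.82050 m from pivot to centre of mass.
I_cm = mL²/12 = 2.003 × 1.641²/12 = 0.44949 kg·m²; I = I_cm + md² = 0.44949 + 2.003 × 0.82050² = 1.7979 kg·m².
T = 2π√(1.7979/(2.003 × 24.68 × 0.82050)) = 1.323 s.

1.323 s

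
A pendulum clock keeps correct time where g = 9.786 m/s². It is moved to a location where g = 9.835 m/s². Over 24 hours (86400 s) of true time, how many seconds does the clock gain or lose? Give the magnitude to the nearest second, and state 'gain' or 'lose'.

The clock's period scales as T ∝ 1/√g, so T'/T = √(9.786/9.835) = 0.997506.
In 86400 s of true time the clock registers 86400/0.997506 = 86616.0 s, so it gains 216 s.

gain 216 s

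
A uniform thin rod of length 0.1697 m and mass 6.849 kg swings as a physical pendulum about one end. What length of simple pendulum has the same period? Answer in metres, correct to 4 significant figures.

0.1131 m

The equivalent simple-pendulum length is L_eq = I/(md), where I is about the pivot and d = 0.084850 m.
I_cm = (1/12)mL² = 0.016437 kg·m², so I = I_cm + md² = 0.016437 + 0.049310 = 0.065746 kg·m².
L_eq = 0.065746/(6.849 × 0.084850) = 0.1131 m.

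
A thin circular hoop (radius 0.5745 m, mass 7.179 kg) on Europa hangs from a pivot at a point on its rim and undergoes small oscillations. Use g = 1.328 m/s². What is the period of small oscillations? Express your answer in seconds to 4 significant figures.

I_cm = mr² = 2.3694 kg·m². The pivot is at distance d = 0.5745 m from the centre of mass.
By the parallel-axis theorem, I = I_cm + md² = 2.3694 + 2.3694 = 4.7389 kg·m².
T = 2π√(I/(mgd)) = 2π√(4.7389/(7.179 × 1.328 × 0.5745)) = 5.844 s.

5.844 s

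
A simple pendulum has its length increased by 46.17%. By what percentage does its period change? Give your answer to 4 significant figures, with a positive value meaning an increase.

20.90%

T ∝ √L, so T'/T = √(1.4617) = 1.2090.
Percentage change in T = (1.2090 − 1) × 100% = 20.90%.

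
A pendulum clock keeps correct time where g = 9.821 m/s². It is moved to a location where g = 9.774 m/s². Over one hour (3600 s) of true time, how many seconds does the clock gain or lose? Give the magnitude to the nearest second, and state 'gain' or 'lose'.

The clock's period scales as T ∝ 1/√g, so T'/T = √(9.821/9.774) = 1.00240.
In 3600 s of true time the clock registers 3600/1.00240 = 3591.4 s, so it loses 9 s.

lose 9 s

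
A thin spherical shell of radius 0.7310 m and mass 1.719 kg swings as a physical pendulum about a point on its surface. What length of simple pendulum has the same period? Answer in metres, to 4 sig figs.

The equivalent simple-pendulum length is L_eq = I/(md), where I is about the pivot and d = 0.73100 m.
I_cm = (2/3)mR² = 0.61238 kg·m², so I = I_cm + md² = 0.61238 + 0.91857 = 1.5309 kg·m².
L_eq = 1.5309/(1.719 × 0.73100) = 1.218 m.

1.218 m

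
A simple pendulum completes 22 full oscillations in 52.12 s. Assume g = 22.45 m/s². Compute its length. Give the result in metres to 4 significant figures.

3.192 m

T = 52.12/22 = 2.3691 s.
From T = 2π√(L/g), L = gT²/(4π²) = 22.45 × 2.3691²/(4π²) = 3.192 m.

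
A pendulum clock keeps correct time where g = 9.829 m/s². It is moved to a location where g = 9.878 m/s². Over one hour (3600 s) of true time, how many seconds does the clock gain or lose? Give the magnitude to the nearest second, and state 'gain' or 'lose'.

The clock's period scales as T ∝ 1/√g, so T'/T = √(9.829/9.878) = 0.997517.
In 3600 s of true time the clock registers 3600/0.997517 = 3609.0 s, so it gains 9 s.

gain 9 s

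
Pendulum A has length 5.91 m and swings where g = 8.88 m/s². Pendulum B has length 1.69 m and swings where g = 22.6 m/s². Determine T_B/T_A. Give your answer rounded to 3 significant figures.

T = 2π√(L/g), so T_B/T_A = √((L_B/g_B)/(L_A/g_A)) = √((1.69/22.6)/(5.91/8.88)) = 0.335.

0.335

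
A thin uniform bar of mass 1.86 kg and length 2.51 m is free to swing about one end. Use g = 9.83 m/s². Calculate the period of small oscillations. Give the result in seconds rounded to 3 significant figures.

2.59 s

For a physical pendulum T = 2π√(I/(mgd)), with d = 1.255 m from pivot to centre of mass.
I_cm = mL²/12 = 1.86 × 2.51²/12 = 0.9765 kg·m²; I = I_cm + md² = 0.9765 + 1.86 × 1.255² = 3.906 kg·m².
T = 2π√(3.906/(1.86 × 9.83 × 1.255)) = 2.59 s.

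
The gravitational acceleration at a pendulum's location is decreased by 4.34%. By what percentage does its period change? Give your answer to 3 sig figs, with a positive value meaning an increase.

T ∝ 1/√g, so T'/T = 1/√(0.9566) = 1.022.
Percentage change in T = (1.022 − 1) × 100% = 2.24%.

2.24%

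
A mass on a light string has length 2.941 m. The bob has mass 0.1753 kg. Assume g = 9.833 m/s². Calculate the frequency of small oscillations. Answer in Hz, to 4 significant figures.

0.2910 Hz

T = 2π√(L/g) = 2π√(2.941/9.833) = 3.4362 s, so f = 1/T = 0.2910 Hz.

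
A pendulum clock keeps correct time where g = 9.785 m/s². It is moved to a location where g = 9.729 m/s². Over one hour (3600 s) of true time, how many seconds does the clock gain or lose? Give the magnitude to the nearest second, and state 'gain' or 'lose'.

The clock's period scales as T ∝ 1/√g, so T'/T = √(9.785/9.729) = 1.00287.
In 3600 s of true time the clock registers 3600/1.00287 = 3589.7 s, so it loses 10 s.

lose 10 s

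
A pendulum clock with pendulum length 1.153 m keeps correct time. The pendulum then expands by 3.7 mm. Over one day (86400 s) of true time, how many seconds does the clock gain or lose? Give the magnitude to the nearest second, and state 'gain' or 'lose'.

T ∝ √L, so T'/T = √(1.15670/1.153) = 1.00160.
In 86400 s of true time the clock registers 86400/1.00160 = 86261.7 s, so it loses 138 s.

lose 138 s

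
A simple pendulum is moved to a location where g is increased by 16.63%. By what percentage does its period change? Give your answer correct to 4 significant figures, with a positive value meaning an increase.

T ∝ 1/√g, so T'/T = 1/√(1.1663) = 0.92597.
Percentage change in T = (0.92597 − 1) × 100% = -7.403%.

-7.403%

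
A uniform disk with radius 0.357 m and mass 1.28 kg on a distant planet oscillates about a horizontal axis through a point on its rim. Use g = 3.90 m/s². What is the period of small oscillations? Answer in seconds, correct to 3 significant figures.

I_cm = ½mr² = 0.08157 kg·m². The pivot is at distance d = 0.357 m from the centre of mass.
By the parallel-axis theorem, I = I_cm + md² = 0.08157 + 0.1631 = 0.2447 kg·m².
T = 2π√(I/(mgd)) = 2π√(0.2447/(1.28 × 3.90 × 0.357)) = 2.33 s.

2.33 s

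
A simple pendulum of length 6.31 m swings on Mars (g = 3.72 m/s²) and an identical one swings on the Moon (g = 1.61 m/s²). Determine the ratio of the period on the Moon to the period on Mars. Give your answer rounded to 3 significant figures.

1.52

T ∝ 1/√g, so T₂/T₁ = √(g₁/g₂) = √(3.72/1.61) = 1.52.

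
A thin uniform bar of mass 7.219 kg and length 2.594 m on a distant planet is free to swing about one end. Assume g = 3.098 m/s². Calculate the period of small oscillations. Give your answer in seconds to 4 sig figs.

4.694 s

For a physical pendulum T = 2π√(I/(mgd)), with d = 1.2970 m from pivot to centre of mass.
I_cm = mL²/12 = 7.219 × 2.594²/12 = 4.0480 kg·m²; I = I_cm + md² = 4.0480 + 7.219 × 1.2970² = 16.192 kg·m².
T = 2π√(16.192/(7.219 × 3.098 × 1.2970)) = 4.694 s.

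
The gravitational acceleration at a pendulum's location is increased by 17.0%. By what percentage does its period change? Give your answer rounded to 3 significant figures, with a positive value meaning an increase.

-7.55%

T ∝ 1/√g, so T'/T = 1/√(1.170) = 0.9245.
Percentage change in T = (0.9245 − 1) × 100% = -7.55%.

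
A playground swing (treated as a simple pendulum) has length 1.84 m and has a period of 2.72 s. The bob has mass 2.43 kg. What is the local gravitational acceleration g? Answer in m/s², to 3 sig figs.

From T = 2π√(L/g), g = 4π²L/T² = 4π² × 1.84/2.720² = 9.82 m/s².

9.82 m/s²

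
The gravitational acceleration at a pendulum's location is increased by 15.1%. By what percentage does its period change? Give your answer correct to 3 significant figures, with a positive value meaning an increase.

-6.79%

T ∝ 1/√g, so T'/T = 1/√(1.151) = 0.9321.
Percentage change in T = (0.9321 − 1) × 100% = -6.79%.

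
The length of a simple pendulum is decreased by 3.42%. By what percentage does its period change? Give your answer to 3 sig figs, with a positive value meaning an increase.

T ∝ √L, so T'/T = √(0.9658) = 0.9828.
Percentage change in T = (0.9828 − 1) × 100% = -1.72%.

-1.72%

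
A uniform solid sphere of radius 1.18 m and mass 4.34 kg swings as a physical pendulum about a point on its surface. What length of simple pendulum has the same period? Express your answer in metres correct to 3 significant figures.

The equivalent simple-pendulum length is L_eq = I/(md), where I is about the pivot and d = 1.180 m.
I_cm = (2/5)mR² = 2.417 kg·m², so I = I_cm + md² = 2.417 + 6.043 = 8.460 kg·m².
L_eq = 8.460/(4.34 × 1.180) = 1.65 m.

1.65 m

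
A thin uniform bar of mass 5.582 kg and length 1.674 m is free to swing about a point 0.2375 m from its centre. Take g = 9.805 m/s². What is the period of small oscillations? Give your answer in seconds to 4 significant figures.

2.217 s

For a physical pendulum T = 2π√(I/(mgd)), with d = 0.23750 m from pivot to centre of mass.
I_cm = mL²/12 = 5.582 × 1.674²/12 = 1.3035 kg·m²; I = I_cm + md² = 1.3035 + 5.582 × 0.23750² = 1.6184 kg·m².
T = 2π√(1.6184/(5.582 × 9.805 × 0.23750)) = 2.217 s.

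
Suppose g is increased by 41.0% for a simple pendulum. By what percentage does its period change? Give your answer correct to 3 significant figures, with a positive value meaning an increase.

-15.8%

T ∝ 1/√g, so T'/T = 1/√(1.410) = 0.8422.
Percentage change in T = (0.8422 − 1) × 100% = -15.8%.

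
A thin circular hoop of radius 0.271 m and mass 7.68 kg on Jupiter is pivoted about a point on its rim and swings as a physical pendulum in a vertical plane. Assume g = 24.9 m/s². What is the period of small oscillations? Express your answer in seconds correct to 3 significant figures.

0.927 s

I_cm = mr² = 0.5640 kg·m². The pivot is at distance d = 0.271 m from the centre of mass.
By the parallel-axis theorem, I = I_cm + md² = 0.5640 + 0.5640 = 1.128 kg·m².
T = 2π√(I/(mgd)) = 2π√(1.128/(7.68 × 24.9 × 0.271)) = 0.927 s.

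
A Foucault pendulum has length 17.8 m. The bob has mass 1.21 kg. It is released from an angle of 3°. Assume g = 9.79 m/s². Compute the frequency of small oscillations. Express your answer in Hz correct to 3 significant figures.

T = 2π√(L/g) = 2π√(17.8/9.79) = 8.472 s, so f = 1/T = 0.118 Hz.

0.118 Hz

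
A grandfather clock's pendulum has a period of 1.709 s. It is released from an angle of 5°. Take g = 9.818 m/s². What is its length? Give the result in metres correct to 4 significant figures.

0.7264 m

From T = 2π√(L/g), L = gT²/(4π²) = 9.818 × 1.7090²/(4π²) = 0.7264 m.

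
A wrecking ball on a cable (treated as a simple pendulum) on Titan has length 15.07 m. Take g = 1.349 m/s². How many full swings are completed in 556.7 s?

26

T = 2π√(L/g) = 2π√(15.07/1.349) = 21.001 s.
Number of complete oscillations = ⌊556.7/21.001⌋ = ⌊26.509⌋ = 26.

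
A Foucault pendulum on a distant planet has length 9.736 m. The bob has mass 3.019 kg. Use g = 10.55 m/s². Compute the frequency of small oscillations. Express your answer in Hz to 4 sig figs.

0.1657 Hz

T = 2π√(L/g) = 2π√(9.736/10.55) = 6.0359 s, so f = 1/T = 0.1657 Hz.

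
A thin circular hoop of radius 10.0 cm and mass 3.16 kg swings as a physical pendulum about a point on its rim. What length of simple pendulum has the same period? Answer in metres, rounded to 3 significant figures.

The equivalent simple-pendulum length is L_eq = I/(md), where I is about the pivot and d = 0.1000 m.
I_cm = mR² = 0.03160 kg·m², so I = I_cm + md² = 0.03160 + 0.03160 = 0.06320 kg·m².
L_eq = 0.06320/(3.16 × 0.1000) = 0.200 m.

0.200 m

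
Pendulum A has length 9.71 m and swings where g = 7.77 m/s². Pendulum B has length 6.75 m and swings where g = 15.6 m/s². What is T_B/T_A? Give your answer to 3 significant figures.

T = 2π√(L/g), so T_B/T_A = √((L_B/g_B)/(L_A/g_A)) = √((6.75/15.6)/(9.71/7.77)) = 0.588.

0.588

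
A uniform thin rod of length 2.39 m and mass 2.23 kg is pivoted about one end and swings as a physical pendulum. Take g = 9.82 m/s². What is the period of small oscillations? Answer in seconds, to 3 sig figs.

For a physical pendulum T = 2π√(I/(mgd)), with d = 1.195 m from pivot to centre of mass.
I_cm = mL²/12 = 2.23 × 2.39²/12 = 1.061 kg·m²; I = I_cm + md² = 1.061 + 2.23 × 1.195² = 4.246 kg·m².
T = 2π√(4.246/(2.23 × 9.82 × 1.195)) = 2.53 s.

2.53 s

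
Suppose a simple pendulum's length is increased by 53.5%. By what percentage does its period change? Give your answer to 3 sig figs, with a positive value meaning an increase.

23.9%

T ∝ √L, so T'/T = √(1.535) = 1.239.
Percentage change in T = (1.239 − 1) × 100% = 23.9%.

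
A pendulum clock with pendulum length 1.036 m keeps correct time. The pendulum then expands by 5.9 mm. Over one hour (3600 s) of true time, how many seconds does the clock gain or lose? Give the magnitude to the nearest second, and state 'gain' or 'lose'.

T ∝ √L, so T'/T = √(1.04190/1.036) = 1.00284.
In 3600 s of true time the clock registers 3600/1.00284 = 3589.8 s, so it loses 10 s.

lose 10 s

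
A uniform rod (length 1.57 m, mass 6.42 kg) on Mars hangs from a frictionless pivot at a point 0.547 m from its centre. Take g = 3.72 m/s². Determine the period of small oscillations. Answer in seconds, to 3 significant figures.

For a physical pendulum T = 2π√(I/(mgd)), with d = 0.5470 m from pivot to centre of mass.
I_cm = mL²/12 = 6.42 × 1.57²/12 = 1.319 kg·m²; I = I_cm + md² = 1.319 + 6.42 × 0.5470² = 3.240 kg·m².
T = 2π√(3.240/(6.42 × 3.72 × 0.5470)) = 3.13 s.

3.13 s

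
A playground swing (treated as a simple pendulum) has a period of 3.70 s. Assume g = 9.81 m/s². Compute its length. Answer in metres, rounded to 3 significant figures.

From T = 2π√(L/g), L = gT²/(4π²) = 9.81 × 3.700²/(4π²) = 3.40 m.

3.40 m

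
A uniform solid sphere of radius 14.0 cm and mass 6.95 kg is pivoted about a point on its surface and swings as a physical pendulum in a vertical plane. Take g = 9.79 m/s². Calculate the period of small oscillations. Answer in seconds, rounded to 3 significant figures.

I_cm = (2/5)mr² = 0.05449 kg·m². The pivot is at distance d = 0.140 m from the centre of mass.
By the parallel-axis theorem, I = I_cm + md² = 0.05449 + 0.1362 = 0.1907 kg·m².
T = 2π√(I/(mgd)) = 2π√(0.1907/(6.95 × 9.79 × 0.140)) = 0.889 s.

0.889 s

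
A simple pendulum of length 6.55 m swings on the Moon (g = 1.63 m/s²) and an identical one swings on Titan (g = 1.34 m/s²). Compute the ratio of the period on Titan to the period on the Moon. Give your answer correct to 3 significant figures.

1.10

T ∝ 1/√g, so T₂/T₁ = √(g₁/g₂) = √(1.63/1.34) = 1.10.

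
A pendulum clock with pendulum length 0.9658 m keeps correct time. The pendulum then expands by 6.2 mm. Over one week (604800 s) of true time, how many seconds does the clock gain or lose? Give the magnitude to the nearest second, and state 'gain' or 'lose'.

lose 1932 s

T ∝ √L, so T'/T = √(0.97200/0.9658) = 1.00320.
In 604800 s of true time the clock registers 604800/1.00320 = 602868.0 s, so it loses 1932 s.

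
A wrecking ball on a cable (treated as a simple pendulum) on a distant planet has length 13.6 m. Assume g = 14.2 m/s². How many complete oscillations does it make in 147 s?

23

T = 2π√(L/g) = 2π√(13.6/14.2) = 6.149 s.
Number of complete oscillations = ⌊147/6.149⌋ = ⌊23.91⌋ = 23.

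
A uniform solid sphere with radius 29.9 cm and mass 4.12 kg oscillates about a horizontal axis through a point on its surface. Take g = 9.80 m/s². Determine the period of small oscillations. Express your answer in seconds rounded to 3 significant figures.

I_cm = (2/5)mr² = 0.1473 kg·m². The pivot is at distance d = 0.299 m from the centre of mass.
By the parallel-axis theorem, I = I_cm + md² = 0.1473 + 0.3683 = 0.5157 kg·m².
T = 2π√(I/(mgd)) = 2π√(0.5157/(4.12 × 9.80 × 0.299)) = 1.30 s.

1.30 s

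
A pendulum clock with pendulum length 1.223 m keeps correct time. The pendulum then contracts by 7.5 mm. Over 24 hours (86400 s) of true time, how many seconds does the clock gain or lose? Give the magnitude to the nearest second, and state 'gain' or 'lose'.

gain 266 s

T ∝ √L, so T'/T = √(1.21550/1.223) = 0.996929.
In 86400 s of true time the clock registers 86400/0.996929 = 86666.1 s, so it gains 266 s.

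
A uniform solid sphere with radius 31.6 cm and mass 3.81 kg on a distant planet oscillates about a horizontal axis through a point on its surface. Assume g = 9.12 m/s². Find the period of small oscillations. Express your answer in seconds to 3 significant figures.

1.38 s

I_cm = (2/5)mr² = 0.1522 kg·m². The pivot is at distance d = 0.316 m from the centre of mass.
By the parallel-axis theorem, I = I_cm + md² = 0.1522 + 0.3805 = 0.5326 kg·m².
T = 2π√(I/(mgd)) = 2π√(0.5326/(3.81 × 9.12 × 0.316)) = 1.38 s.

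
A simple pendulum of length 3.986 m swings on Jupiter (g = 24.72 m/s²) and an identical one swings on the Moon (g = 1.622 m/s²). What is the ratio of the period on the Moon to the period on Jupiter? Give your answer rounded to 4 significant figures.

3.904

T ∝ 1/√g, so T₂/T₁ = √(g₁/g₂) = √(24.72/1.622) = 3.904.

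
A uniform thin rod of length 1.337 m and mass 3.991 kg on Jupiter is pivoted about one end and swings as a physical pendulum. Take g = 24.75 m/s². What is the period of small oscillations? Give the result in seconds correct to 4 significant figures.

For a physical pendulum T = 2π√(I/(mgd)), with d = 0.66850 m from pivot to centre of mass.
I_cm = mL²/12 = 3.991 × 1.337²/12 = 0.59452 kg·m²; I = I_cm + md² = 0.59452 + 3.991 × 0.66850² = 2.3781 kg·m².
T = 2π√(2.3781/(3.991 × 24.75 × 0.66850)) = 1.192 s.

1.192 s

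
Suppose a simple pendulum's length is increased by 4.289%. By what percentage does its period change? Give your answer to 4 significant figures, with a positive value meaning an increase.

2.122%

T ∝ √L, so T'/T = √(1.0429) = 1.0212.
Percentage change in T = (1.0212 − 1) × 100% = 2.122%.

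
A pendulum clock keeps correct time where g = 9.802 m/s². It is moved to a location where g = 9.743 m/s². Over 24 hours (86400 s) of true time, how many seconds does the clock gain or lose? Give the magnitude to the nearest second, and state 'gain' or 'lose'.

lose 260 s

The clock's period scales as T ∝ 1/√g, so T'/T = √(9.802/9.743) = 1.00302.
In 86400 s of true time the clock registers 86400/1.00302 = 86139.6 s, so it loses 260 s.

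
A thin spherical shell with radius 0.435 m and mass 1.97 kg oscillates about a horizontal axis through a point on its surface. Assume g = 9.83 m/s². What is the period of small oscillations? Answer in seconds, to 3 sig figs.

1.71 s

I_cm = (2/3)mr² = 0.2485 kg·m². The pivot is at distance d = 0.435 m from the centre of mass.
By the parallel-axis theorem, I = I_cm + md² = 0.2485 + 0.3728 = 0.6213 kg·m².
T = 2π√(I/(mgd)) = 2π√(0.6213/(1.97 × 9.83 × 0.435)) = 1.71 s.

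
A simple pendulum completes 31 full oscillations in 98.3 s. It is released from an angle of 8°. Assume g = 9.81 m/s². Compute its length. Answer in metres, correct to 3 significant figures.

2.50 m

T = 98.3/31 = 3.171 s.
From T = 2π√(L/g), L = gT²/(4π²) = 9.81 × 3.171²/(4π²) = 2.50 m.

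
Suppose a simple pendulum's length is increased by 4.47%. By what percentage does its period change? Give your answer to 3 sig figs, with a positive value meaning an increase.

2.21%

T ∝ √L, so T'/T = √(1.045) = 1.022.
Percentage change in T = (1.022 − 1) × 100% = 2.21%.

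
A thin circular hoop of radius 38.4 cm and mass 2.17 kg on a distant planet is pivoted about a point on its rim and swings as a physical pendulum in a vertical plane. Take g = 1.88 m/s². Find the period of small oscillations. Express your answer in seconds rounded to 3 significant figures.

I_cm = mr² = 0.3200 kg·m². The pivot is at distance d = 0.384 m from the centre of mass.
By the parallel-axis theorem, I = I_cm + md² = 0.3200 + 0.3200 = 0.6400 kg·m².
T = 2π√(I/(mgd)) = 2π√(0.6400/(2.17 × 1.88 × 0.384)) = 4.02 s.

4.02 s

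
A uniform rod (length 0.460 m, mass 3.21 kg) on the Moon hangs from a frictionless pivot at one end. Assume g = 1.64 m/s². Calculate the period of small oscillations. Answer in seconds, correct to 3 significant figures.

For a physical pendulum T = 2π√(I/(mgd)), with d = 0.2300 m from pivot to centre of mass.
I_cm = mL²/12 = 3.21 × 0.460²/12 = 0.05660 kg·m²; I = I_cm + md² = 0.05660 + 3.21 × 0.2300² = 0.2264 kg·m².
T = 2π√(0.2264/(3.21 × 1.64 × 0.2300)) = 2.72 s.

2.72 s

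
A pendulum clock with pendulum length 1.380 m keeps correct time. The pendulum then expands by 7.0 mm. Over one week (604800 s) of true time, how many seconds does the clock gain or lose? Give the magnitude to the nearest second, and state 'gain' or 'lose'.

T ∝ √L, so T'/T = √(1.38700/1.380) = 1.00253.
In 604800 s of true time the clock registers 604800/1.00253 = 603271.9 s, so it loses 1528 s.

lose 1528 s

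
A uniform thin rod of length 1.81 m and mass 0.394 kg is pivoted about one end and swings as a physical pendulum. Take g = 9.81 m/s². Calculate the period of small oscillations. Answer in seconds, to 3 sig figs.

For a physical pendulum T = 2π√(I/(mgd)), with d = 0.9050 m from pivot to centre of mass.
I_cm = mL²/12 = 0.394 × 1.81²/12 = 0.1076 kg·m²; I = I_cm + md² = 0.1076 + 0.394 × 0.9050² = 0.4303 kg·m².
T = 2π√(0.4303/(0.394 × 9.81 × 0.9050)) = 2.20 s.

2.20 s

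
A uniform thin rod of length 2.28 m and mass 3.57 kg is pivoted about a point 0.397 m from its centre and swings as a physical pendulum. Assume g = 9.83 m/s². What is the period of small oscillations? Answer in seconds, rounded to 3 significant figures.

2.44 s

For a physical pendulum T = 2π√(I/(mgd)), with d = 0.3970 m from pivot to centre of mass.
I_cm = mL²/12 = 3.57 × 2.28²/12 = 1.547 kg·m²; I = I_cm + md² = 1.547 + 3.57 × 0.3970² = 2.109 kg·m².
T = 2π√(2.109/(3.57 × 9.83 × 0.3970)) = 2.44 s.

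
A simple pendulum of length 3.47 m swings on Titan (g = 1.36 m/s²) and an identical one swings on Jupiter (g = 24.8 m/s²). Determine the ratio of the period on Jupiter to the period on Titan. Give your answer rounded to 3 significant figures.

T ∝ 1/√g, so T₂/T₁ = √(g₁/g₂) = √(1.36/24.8) = 0.234.

0.234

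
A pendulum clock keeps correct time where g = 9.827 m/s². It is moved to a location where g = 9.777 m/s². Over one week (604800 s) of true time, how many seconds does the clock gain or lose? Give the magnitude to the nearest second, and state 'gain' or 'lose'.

The clock's period scales as T ∝ 1/√g, so T'/T = √(9.827/9.777) = 1.00255.
In 604800 s of true time the clock registers 604800/1.00255 = 603259.4 s, so it loses 1541 s.

lose 1541 s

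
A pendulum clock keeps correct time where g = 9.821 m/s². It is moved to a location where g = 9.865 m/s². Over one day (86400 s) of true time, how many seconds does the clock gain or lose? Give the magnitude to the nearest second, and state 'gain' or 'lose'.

The clock's period scales as T ∝ 1/√g, so T'/T = √(9.821/9.865) = 0.997767.
In 86400 s of true time the clock registers 86400/0.997767 = 86593.3 s, so it gains 193 s.

gain 193 s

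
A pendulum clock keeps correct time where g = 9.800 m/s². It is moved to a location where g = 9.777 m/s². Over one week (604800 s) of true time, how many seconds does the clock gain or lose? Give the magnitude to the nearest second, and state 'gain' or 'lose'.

lose 710 s

The clock's period scales as T ∝ 1/√g, so T'/T = √(9.800/9.777) = 1.00118.
In 604800 s of true time the clock registers 604800/1.00118 = 604089.9 s, so it loses 710 s.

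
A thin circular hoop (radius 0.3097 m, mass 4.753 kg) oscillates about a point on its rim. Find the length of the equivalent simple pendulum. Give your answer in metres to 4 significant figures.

The equivalent simple-pendulum length is L_eq = I/(md), where I is about the pivot and d = 0.30970 m.
I_cm = mR² = 0.45588 kg·m², so I = I_cm + md² = 0.45588 + 0.45588 = 0.91176 kg·m².
L_eq = 0.91176/(4.753 × 0.30970) = 0.6194 m.

0.6194 m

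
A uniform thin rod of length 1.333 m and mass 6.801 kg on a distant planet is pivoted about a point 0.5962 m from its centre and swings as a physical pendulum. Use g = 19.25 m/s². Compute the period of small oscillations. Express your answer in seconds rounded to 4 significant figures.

For a physical pendulum T = 2π√(I/(mgd)), with d = 0.59620 m from pivot to centre of mass.
I_cm = mL²/12 = 6.801 × 1.333²/12 = 1.0071 kg·m²; I = I_cm + md² = 1.0071 + 6.801 × 0.59620² = 3.4245 kg·m².
T = 2π√(3.4245/(6.801 × 19.25 × 0.59620)) = 1.316 s.

1.316 s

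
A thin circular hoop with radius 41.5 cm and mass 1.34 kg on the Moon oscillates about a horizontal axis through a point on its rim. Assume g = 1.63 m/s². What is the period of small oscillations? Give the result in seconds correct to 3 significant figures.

4.48 s

I_cm = mr² = 0.2308 kg·m². The pivot is at distance d = 0.415 m from the centre of mass.
By the parallel-axis theorem, I = I_cm + md² = 0.2308 + 0.2308 = 0.4616 kg·m².
T = 2π√(I/(mgd)) = 2π√(0.4616/(1.34 × 1.63 × 0.415)) = 4.48 s.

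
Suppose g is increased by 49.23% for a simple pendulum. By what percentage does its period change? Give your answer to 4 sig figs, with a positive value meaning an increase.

-18.14%

T ∝ 1/√g, so T'/T = 1/√(1.4923) = 0.81860.
Percentage change in T = (0.81860 − 1) × 100% = -18.14%.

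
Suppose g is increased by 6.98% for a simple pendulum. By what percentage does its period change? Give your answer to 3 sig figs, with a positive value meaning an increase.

T ∝ 1/√g, so T'/T = 1/√(1.070) = 0.9668.
Percentage change in T = (0.9668 − 1) × 100% = -3.32%.

-3.32%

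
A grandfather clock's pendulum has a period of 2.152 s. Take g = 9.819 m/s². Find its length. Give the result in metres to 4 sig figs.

1.152 m

From T = 2π√(L/g), L = gT²/(4π²) = 9.819 × 2.1520²/(4π²) = 1.152 m.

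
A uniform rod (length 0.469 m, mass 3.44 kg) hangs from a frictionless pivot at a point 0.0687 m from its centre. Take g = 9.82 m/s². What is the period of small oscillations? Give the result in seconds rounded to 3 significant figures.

1.16 s

For a physical pendulum T = 2π√(I/(mgd)), with d = 0.06870 m from pivot to centre of mass.
I_cm = mL²/12 = 3.44 × 0.469²/12 = 0.06306 kg·m²; I = I_cm + md² = 0.06306 + 3.44 × 0.06870² = 0.07929 kg·m².
T = 2π√(0.07929/(3.44 × 9.82 × 0.06870)) = 1.16 s.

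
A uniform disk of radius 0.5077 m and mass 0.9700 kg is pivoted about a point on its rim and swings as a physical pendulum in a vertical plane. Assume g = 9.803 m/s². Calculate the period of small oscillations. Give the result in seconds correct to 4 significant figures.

I_cm = ½mr² = 0.12501 kg·m². The pivot is at distance d = 0.5077 m from the centre of mass.
By the parallel-axis theorem, I = I_cm + md² = 0.12501 + 0.25003 = 0.37504 kg·m².
T = 2π√(I/(mgd)) = 2π√(0.37504/(0.9700 × 9.803 × 0.5077)) = 1.751 s.

1.751 s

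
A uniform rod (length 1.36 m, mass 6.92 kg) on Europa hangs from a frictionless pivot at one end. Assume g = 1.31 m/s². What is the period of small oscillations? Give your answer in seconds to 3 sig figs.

5.23 s

For a physical pendulum T = 2π√(I/(mgd)), with d = 0.6800 m from pivot to centre of mass.
I_cm = mL²/12 = 6.92 × 1.36²/12 = 1.067 kg·m²; I = I_cm + md² = 1.067 + 6.92 × 0.6800² = 4.266 kg·m².
T = 2π√(4.266/(6.92 × 1.31 × 0.6800)) = 5.23 s.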